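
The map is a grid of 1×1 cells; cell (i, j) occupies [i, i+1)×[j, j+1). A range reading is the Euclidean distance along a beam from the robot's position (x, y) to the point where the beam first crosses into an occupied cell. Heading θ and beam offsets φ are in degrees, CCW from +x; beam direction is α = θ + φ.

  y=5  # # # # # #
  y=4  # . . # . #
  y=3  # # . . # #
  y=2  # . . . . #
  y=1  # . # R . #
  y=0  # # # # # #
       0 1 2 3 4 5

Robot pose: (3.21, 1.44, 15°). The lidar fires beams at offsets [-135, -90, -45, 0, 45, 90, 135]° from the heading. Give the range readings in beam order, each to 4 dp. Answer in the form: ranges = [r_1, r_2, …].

beam 1: φ=-135°, α=240°
  dir = (cos 240°, sin 240°) = (-0.5000, -0.8660); from cell (3,1)
  next x-line at t=0.4200, next y-line at t=0.5081; Δt_x=2.0000, Δt_y=1.1547
    x: enter (2,1) at t=0.4200 ← occupied
  → r_1 = 0.4200
beam 2: φ=-90°, α=285°
  dir = (cos 285°, sin 285°) = (0.2588, -0.9659); from cell (3,1)
  next x-line at t=3.0523, next y-line at t=0.4555; Δt_x=3.8637, Δt_y=1.0353
    y: enter (3,0) at t=0.4555 ← occupied
  → r_2 = 0.4555
beam 3: φ=-45°, α=330°
  dir = (cos 330°, sin 330°) = (0.8660, -0.5000); from cell (3,1)
  next x-line at t=0.9122, next y-line at t=0.8800; Δt_x=1.1547, Δt_y=2.0000
    y: enter (3,0) at t=0.8800 ← occupied
  → r_3 = 0.8800
beam 4: φ=0°, α=15°
  dir = (cos 15°, sin 15°) = (0.9659, 0.2588); from cell (3,1)
  next x-line at t=0.8179, next y-line at t=2.1637; Δt_x=1.0353, Δt_y=3.8637
    x: enter (4,1) at t=0.8179
    x: enter (5,1) at t=1.8531 ← occupied
  → r_4 = 1.8531
beam 5: φ=45°, α=60°
  dir = (cos 60°, sin 60°) = (0.5000, 0.8660); from cell (3,1)
  next x-line at t=1.5800, next y-line at t=0.6466; Δt_x=2.0000, Δt_y=1.1547
    y: enter (3,2) at t=0.6466
    x: enter (4,2) at t=1.5800
    y: enter (4,3) at t=1.8013 ← occupied
  → r_5 = 1.8013
beam 6: φ=90°, α=105°
  dir = (cos 105°, sin 105°) = (-0.2588, 0.9659); from cell (3,1)
  next x-line at t=0.8114, next y-line at t=0.5798; Δt_x=3.8637, Δt_y=1.0353
    y: enter (3,2) at t=0.5798
    x: enter (2,2) at t=0.8114
    y: enter (2,3) at t=1.6150
    y: enter (2,4) at t=2.6503
    y: enter (2,5) at t=3.6856 ← occupied
  → r_6 = 3.6856
beam 7: φ=135°, α=150°
  dir = (cos 150°, sin 150°) = (-0.8660, 0.5000); from cell (3,1)
  next x-line at t=0.2425, next y-line at t=1.1200; Δt_x=1.1547, Δt_y=2.0000
    x: enter (2,1) at t=0.2425 ← occupied
  → r_7 = 0.2425

ranges = [0.4200, 0.4555, 0.8800, 1.8531, 1.8013, 3.6856, 0.2425]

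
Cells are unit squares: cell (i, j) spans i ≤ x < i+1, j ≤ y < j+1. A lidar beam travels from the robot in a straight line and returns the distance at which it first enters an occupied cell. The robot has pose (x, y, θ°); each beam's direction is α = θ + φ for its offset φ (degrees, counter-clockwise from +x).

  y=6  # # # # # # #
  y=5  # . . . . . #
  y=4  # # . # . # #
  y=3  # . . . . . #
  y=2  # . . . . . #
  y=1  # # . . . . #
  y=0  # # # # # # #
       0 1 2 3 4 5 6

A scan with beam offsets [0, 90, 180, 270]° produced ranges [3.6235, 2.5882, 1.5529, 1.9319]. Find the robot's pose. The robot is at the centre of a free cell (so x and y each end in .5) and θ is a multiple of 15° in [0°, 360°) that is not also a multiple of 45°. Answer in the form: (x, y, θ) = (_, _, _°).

(x, y, θ) = (2.5, 3.5, 345°)

Candidates: 21 free-cell centres × 16 headings = 336 poses. Raycast each; keep the one whose scan matches to 4 dp.
  (2.5, 2.5, 165°): beam 1 = 1.5529 ≠ 3.6235 ✗
  (2.5, 3.5, 195°): beam 1 = 1.5529 ≠ 3.6235 ✗
  (1.5, 2.5, 210°): beam 1 = 0.5774 ≠ 3.6235 ✗
  (1.5, 3.5, 105°): beam 1 = 0.5176 ≠ 3.6235 ✗
  (2.5, 5.5, 240°): beam 1 = 1.0000 ≠ 3.6235 ✗
  …
  (2.5, 3.5, 345°): r_1=3.6235, r_2=2.5882, r_3=1.5529, r_4=1.9319 — all match ✓
Unique over the lattice → pose = (2.5, 3.5, 345°).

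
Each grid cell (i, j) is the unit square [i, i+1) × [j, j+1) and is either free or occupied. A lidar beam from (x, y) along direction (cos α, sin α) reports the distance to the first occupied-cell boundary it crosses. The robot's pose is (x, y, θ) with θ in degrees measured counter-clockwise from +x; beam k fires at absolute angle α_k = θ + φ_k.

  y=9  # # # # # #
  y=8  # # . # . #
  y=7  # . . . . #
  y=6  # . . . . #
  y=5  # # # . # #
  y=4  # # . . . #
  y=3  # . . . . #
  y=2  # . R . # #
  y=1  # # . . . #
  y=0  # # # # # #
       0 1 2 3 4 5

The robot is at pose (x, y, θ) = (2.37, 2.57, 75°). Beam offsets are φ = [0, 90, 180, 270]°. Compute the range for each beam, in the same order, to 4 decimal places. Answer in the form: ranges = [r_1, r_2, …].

beam 1: φ=0°, α=75°
  direction (0.2588, 0.9659); cell (2,2); t to first gridline: x 2.4341, y 0.4452 (then +3.8637 / +1.0353)
    (2,3) via y @ 0.4452
    (2,4) via y @ 1.4804
    (3,4) via x @ 2.4341
    (3,5) via y @ 2.5157
    (3,6) via y @ 3.5510
    (3,7) via y @ 4.5863
    (3,8) via y @ 5.6215  # hit
  → r_1 = 5.6215
beam 2: φ=90°, α=165°
  direction (-0.9659, 0.2588); cell (2,2); t to first gridline: x 0.3831, y 1.6614 (then +1.0353 / +3.8637)
    (1,2) via x @ 0.3831
    (0,2) via x @ 1.4183  # hit
  → r_2 = 1.4183
beam 3: φ=180°, α=255°
  direction (-0.2588, -0.9659); cell (2,2); t to first gridline: x 1.4296, y 0.5901 (then +3.8637 / +1.0353)
    (2,1) via y @ 0.5901
    (1,1) via x @ 1.4296  # hit
  → r_3 = 1.4296
beam 4: φ=270°, α=345°
  direction (0.9659, -0.2588); cell (2,2); t to first gridline: x 0.6522, y 2.2023 (then +1.0353 / +3.8637)
    (3,2) via x @ 0.6522
    (4,2) via x @ 1.6875  # hit
  → r_4 = 1.6875

ranges = [5.6215, 1.4183, 1.4296, 1.6875]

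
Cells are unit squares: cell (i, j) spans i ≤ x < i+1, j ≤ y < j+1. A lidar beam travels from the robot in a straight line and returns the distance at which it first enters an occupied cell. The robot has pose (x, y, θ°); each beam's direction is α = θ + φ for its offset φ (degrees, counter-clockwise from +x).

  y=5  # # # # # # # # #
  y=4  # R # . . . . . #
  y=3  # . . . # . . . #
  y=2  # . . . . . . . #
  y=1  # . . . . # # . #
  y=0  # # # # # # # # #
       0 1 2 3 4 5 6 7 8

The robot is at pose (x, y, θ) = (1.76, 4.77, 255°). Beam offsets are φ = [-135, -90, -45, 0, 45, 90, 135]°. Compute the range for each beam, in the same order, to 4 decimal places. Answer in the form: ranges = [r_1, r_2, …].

beam 1: φ=-135°, α=120°
  direction (-0.5000, 0.8660); cell (1,4); t to first gridline: x 1.5200, y 0.2656 (then +2.0000 / +1.1547)
    (1,5) via y @ 0.2656  # hit
  → r_1 = 0.2656
beam 2: φ=-90°, α=165°
  direction (-0.9659, 0.2588); cell (1,4); t to first gridline: x 0.7868, y 0.8887 (then +1.0353 / +3.8637)
    (0,4) via x @ 0.7868  # hit
  → r_2 = 0.7868
beam 3: φ=-45°, α=210°
  direction (-0.8660, -0.5000); cell (1,4); t to first gridline: x 0.8776, y 1.5400 (then +1.1547 / +2.0000)
    (0,4) via x @ 0.8776  # hit
  → r_3 = 0.8776
beam 4: φ=0°, α=255°
  direction (-0.2588, -0.9659); cell (1,4); t to first gridline: x 2.9364, y 0.7972 (then +3.8637 / +1.0353)
    (1,3) via y @ 0.7972
    (1,2) via y @ 1.8324
    (1,1) via y @ 2.8677
    (0,1) via x @ 2.9364  # hit
  → r_4 = 2.9364
beam 5: φ=45°, α=300°
  direction (0.5000, -0.8660); cell (1,4); t to first gridline: x 0.4800, y 0.8891 (then +2.0000 / +1.1547)
    (2,4) via x @ 0.4800  # hit
  → r_5 = 0.4800
beam 6: φ=90°, α=345°
  direction (0.9659, -0.2588); cell (1,4); t to first gridline: x 0.2485, y 2.9751 (then +1.0353 / +3.8637)
    (2,4) via x @ 0.2485  # hit
  → r_6 = 0.2485
beam 7: φ=135°, α=30°
  direction (0.8660, 0.5000); cell (1,4); t to first gridline: x 0.2771, y 0.4600 (then +1.1547 / +2.0000)
    (2,4) via x @ 0.2771  # hit
  → r_7 = 0.2771

ranges = [0.2656, 0.7868, 0.8776, 2.9364, 0.4800, 0.2485, 0.2771]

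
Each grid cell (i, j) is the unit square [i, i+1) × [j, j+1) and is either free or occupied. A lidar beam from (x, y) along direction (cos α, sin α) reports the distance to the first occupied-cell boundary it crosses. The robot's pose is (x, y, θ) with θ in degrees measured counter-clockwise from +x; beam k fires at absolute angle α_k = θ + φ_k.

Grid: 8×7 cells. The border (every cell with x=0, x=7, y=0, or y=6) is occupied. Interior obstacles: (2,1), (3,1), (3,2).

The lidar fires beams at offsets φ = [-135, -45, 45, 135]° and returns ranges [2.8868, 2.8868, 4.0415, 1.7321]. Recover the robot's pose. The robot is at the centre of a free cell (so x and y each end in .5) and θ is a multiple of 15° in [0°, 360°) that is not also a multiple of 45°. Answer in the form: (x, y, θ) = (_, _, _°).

The pose lattice has 27·16 = 432 candidates. Test each by forward raycasting.
  (4.5, 3.5, 240°): beam 1 = 2.5882 ≠ 2.8868 ✗
  (5.5, 4.5, 30°): beam 1 = 3.6235 ≠ 2.8868 ✗
  (5.5, 1.5, 120°): beam 1 = 1.5529 ≠ 2.8868 ✗
  …
  (3.5, 4.5, 285°): r_1=2.8868, r_2=2.8868, r_3=4.0415, r_4=1.7321 — all match ✓
Only this pose fits every beam.

(x, y, θ) = (3.5, 4.5, 285°)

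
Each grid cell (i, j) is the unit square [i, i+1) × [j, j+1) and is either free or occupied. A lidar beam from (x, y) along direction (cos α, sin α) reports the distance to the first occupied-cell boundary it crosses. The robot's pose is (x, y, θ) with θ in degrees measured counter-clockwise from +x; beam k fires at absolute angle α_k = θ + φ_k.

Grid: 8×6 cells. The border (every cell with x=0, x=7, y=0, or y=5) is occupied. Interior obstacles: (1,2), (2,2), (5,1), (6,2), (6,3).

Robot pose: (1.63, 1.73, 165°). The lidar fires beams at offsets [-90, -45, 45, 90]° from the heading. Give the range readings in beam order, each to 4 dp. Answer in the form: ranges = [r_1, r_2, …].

ranges = [0.2795, 0.3118, 0.7275, 0.7558]

beam 1: φ=-90°, α=75°
  dir = (cos 75°, sin 75°) = (0.2588, 0.9659); from cell (1,1)
  next x-line at t=1.4296, next y-line at t=0.2795; Δt_x=3.8637, Δt_y=1.0353
    y: enter (1,2) at t=0.2795 ← occupied
  → r_1 = 0.2795
beam 2: φ=-45°, α=120°
  dir = (cos 120°, sin 120°) = (-0.5000, 0.8660); from cell (1,1)
  next x-line at t=1.2600, next y-line at t=0.3118; Δt_x=2.0000, Δt_y=1.1547
    y: enter (1,2) at t=0.3118 ← occupied
  → r_2 = 0.3118
beam 3: φ=45°, α=210°
  dir = (cos 210°, sin 210°) = (-0.8660, -0.5000); from cell (1,1)
  next x-line at t=0.7275, next y-line at t=1.4600; Δt_x=1.1547, Δt_y=2.0000
    x: enter (0,1) at t=0.7275 ← occupied
  → r_3 = 0.7275
beam 4: φ=90°, α=255°
  dir = (cos 255°, sin 255°) = (-0.2588, -0.9659); from cell (1,1)
  next x-line at t=2.4341, next y-line at t=0.7558; Δt_x=3.8637, Δt_y=1.0353
    y: enter (1,0) at t=0.7558 ← occupied
  → r_4 = 0.7558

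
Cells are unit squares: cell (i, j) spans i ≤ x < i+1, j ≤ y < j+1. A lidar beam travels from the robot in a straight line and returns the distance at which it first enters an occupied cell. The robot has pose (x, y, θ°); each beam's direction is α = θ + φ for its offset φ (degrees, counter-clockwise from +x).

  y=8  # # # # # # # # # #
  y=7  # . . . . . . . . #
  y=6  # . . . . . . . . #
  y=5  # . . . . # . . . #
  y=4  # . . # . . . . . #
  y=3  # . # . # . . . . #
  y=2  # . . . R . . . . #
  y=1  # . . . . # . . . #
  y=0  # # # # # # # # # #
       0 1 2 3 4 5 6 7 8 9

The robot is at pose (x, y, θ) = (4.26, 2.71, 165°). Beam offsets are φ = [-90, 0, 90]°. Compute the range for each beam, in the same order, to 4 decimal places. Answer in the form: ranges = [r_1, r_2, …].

beam 1: φ=-90°, α=75°
  cosα=0.2588 sinα=0.9659 | (4,2) | tMaxX 2.8591 tMaxY 0.3002 | tΔX 3.8637 tΔY 1.0353
    t=0.3002 [y] (4,3) — stop
  → r_1 = 0.3002
beam 2: φ=0°, α=165°
  cosα=-0.9659 sinα=0.2588 | (4,2) | tMaxX 0.2692 tMaxY 1.1205 | tΔX 1.0353 tΔY 3.8637
    t=0.2692 [x] (3,2)
    t=1.1205 [y] (3,3)
    t=1.3044 [x] (2,3) — stop
  → r_2 = 1.3044
beam 3: φ=90°, α=255°
  cosα=-0.2588 sinα=-0.9659 | (4,2) | tMaxX 1.0046 tMaxY 0.7350 | tΔX 3.8637 tΔY 1.0353
    t=0.7350 [y] (4,1)
    t=1.0046 [x] (3,1)
    t=1.7703 [y] (3,0) — stop
  → r_3 = 1.7703

ranges = [0.3002, 1.3044, 1.7703]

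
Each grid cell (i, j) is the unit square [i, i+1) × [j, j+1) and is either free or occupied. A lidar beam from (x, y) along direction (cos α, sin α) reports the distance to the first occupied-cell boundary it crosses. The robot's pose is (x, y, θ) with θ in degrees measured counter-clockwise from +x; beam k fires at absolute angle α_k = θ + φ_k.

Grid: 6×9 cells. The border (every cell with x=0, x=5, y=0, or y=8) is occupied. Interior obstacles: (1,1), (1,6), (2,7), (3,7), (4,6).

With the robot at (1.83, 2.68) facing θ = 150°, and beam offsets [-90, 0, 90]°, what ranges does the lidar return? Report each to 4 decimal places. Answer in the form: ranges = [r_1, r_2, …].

ranges = [4.3400, 0.9584, 0.7852]

beam 1: φ=-90°, α=60°
  cosα=0.5000 sinα=0.8660 | (1,2) | tMaxX 0.3400 tMaxY 0.3695 | tΔX 2.0000 tΔY 1.1547
    t=0.3400 [x] (2,2)
    t=0.3695 [y] (2,3)
    t=1.5242 [y] (2,4)
    t=2.3400 [x] (3,4)
    t=2.6789 [y] (3,5)
    t=3.8336 [y] (3,6)
    t=4.3400 [x] (4,6) — stop
  → r_1 = 4.3400
beam 2: φ=0°, α=150°
  cosα=-0.8660 sinα=0.5000 | (1,2) | tMaxX 0.9584 tMaxY 0.6400 | tΔX 1.1547 tΔY 2.0000
    t=0.6400 [y] (1,3)
    t=0.9584 [x] (0,3) — stop
  → r_2 = 0.9584
beam 3: φ=90°, α=240°
  cosα=-0.5000 sinα=-0.8660 | (1,2) | tMaxX 1.6600 tMaxY 0.7852 | tΔX 2.0000 tΔY 1.1547
    t=0.7852 [y] (1,1) — stop
  → r_3 = 0.7852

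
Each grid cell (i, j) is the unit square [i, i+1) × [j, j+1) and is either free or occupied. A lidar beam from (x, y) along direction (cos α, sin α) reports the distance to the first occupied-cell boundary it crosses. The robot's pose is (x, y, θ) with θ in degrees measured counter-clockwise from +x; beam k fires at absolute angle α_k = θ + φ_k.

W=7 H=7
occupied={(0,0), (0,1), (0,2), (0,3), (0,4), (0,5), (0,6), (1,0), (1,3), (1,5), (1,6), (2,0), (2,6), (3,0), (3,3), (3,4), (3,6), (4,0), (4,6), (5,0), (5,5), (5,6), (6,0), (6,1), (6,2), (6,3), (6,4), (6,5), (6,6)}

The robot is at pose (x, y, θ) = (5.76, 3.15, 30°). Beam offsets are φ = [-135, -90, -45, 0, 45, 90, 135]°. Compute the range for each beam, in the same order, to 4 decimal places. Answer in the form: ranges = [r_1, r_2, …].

ranges = [2.2258, 0.4800, 0.2485, 0.2771, 0.9273, 3.2909, 1.8221]

beam 1: φ=-135°, α=255°
  cosα=-0.2588 sinα=-0.9659 | (5,3) | tMaxX 2.9364 tMaxY 0.1553 | tΔX 3.8637 tΔY 1.0353
    t=0.1553 [y] (5,2)
    t=1.1906 [y] (5,1)
    t=2.2258 [y] (5,0) — stop
  → r_1 = 2.2258
beam 2: φ=-90°, α=300°
  cosα=0.5000 sinα=-0.8660 | (5,3) | tMaxX 0.4800 tMaxY 0.1732 | tΔX 2.0000 tΔY 1.1547
    t=0.1732 [y] (5,2)
    t=0.4800 [x] (6,2) — stop
  → r_2 = 0.4800
beam 3: φ=-45°, α=345°
  cosα=0.9659 sinα=-0.2588 | (5,3) | tMaxX 0.2485 tMaxY 0.5796 | tΔX 1.0353 tΔY 3.8637
    t=0.2485 [x] (6,3) — stop
  → r_3 = 0.2485
beam 4: φ=0°, α=30°
  cosα=0.8660 sinα=0.5000 | (5,3) | tMaxX 0.2771 tMaxY 1.7000 | tΔX 1.1547 tΔY 2.0000
    t=0.2771 [x] (6,3) — stop
  → r_4 = 0.2771
beam 5: φ=45°, α=75°
  cosα=0.2588 sinα=0.9659 | (5,3) | tMaxX 0.9273 tMaxY 0.8800 | tΔX 3.8637 tΔY 1.0353
    t=0.8800 [y] (5,4)
    t=0.9273 [x] (6,4) — stop
  → r_5 = 0.9273
beam 6: φ=90°, α=120°
  cosα=-0.5000 sinα=0.8660 | (5,3) | tMaxX 1.5200 tMaxY 0.9815 | tΔX 2.0000 tΔY 1.1547
    t=0.9815 [y] (5,4)
    t=1.5200 [x] (4,4)
    t=2.1362 [y] (4,5)
    t=3.2909 [y] (4,6) — stop
  → r_6 = 3.2909
beam 7: φ=135°, α=165°
  cosα=-0.9659 sinα=0.2588 | (5,3) | tMaxX 0.7868 tMaxY 3.2841 | tΔX 1.0353 tΔY 3.8637
    t=0.7868 [x] (4,3)
    t=1.8221 [x] (3,3) — stop
  → r_7 = 1.8221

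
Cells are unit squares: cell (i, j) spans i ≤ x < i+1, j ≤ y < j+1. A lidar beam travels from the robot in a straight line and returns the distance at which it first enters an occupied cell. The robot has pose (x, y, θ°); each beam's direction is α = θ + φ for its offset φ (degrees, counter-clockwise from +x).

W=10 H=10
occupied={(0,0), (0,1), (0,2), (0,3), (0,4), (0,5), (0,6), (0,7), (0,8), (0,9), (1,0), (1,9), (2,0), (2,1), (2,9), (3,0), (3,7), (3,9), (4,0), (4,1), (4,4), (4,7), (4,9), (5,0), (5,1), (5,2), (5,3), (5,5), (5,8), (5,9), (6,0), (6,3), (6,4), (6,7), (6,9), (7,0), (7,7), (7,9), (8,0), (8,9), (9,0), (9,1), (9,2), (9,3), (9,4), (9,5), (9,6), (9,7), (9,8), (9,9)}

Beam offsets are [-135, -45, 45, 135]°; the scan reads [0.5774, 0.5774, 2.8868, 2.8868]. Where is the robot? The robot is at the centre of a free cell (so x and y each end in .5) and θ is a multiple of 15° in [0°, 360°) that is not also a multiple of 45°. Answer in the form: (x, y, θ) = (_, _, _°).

(x, y, θ) = (6.5, 5.5, 345°)

Enumerate (i+0.5, j+0.5, θ) over the 50 free cells and 16 admissible headings. For each, cast all 4 beams and compare to the given ranges.
  (8.5, 7.5, 30°): beam 1 = 6.7293 ≠ 0.5774 ✗
  (8.5, 7.5, 120°): beam 1 = 0.5176 ≠ 0.5774 ✗
  (3.5, 8.5, 210°): beam 1 = 0.5176 ≠ 0.5774 ✗
  (3.5, 5.5, 345°): beam 1 = 2.8868 ≠ 0.5774 ✗
  …
  (6.5, 5.5, 345°): r_1=0.5774, r_2=0.5774, r_3=2.8868, r_4=2.8868 — all match ✓
Unique over the lattice → pose = (6.5, 5.5, 345°).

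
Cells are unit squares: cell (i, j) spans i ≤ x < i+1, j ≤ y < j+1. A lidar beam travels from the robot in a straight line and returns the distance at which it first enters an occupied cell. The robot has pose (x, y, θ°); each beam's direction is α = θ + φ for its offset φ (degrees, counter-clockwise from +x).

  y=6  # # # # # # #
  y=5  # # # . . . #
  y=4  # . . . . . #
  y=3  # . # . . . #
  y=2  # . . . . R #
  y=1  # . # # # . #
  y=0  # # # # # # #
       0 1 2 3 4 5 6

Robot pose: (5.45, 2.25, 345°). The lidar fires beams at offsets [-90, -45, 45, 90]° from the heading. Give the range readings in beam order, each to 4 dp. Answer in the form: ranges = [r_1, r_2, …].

ranges = [1.2941, 1.1000, 0.6351, 2.1250]

beam 1: φ=-90°, α=255°
  d=(-0.2588,-0.9659)  start (5,2)  tX=1.7387 tY=0.2588  stride 1/|dx|=3.8637 1/|dy|=1.0353
    cross y-line → (5,1), t=0.2588
    cross y-line → (5,0), t=1.2941 (wall)
  → r_1 = 1.2941
beam 2: φ=-45°, α=300°
  d=(0.5000,-0.8660)  start (5,2)  tX=1.1000 tY=0.2887  stride 1/|dx|=2.0000 1/|dy|=1.1547
    cross y-line → (5,1), t=0.2887
    cross x-line → (6,1), t=1.1000 (wall)
  → r_2 = 1.1000
beam 3: φ=45°, α=30°
  d=(0.8660,0.5000)  start (5,2)  tX=0.6351 tY=1.5000  stride 1/|dx|=1.1547 1/|dy|=2.0000
    cross x-line → (6,2), t=0.6351 (wall)
  → r_3 = 0.6351
beam 4: φ=90°, α=75°
  d=(0.2588,0.9659)  start (5,2)  tX=2.1250 tY=0.7765  stride 1/|dx|=3.8637 1/|dy|=1.0353
    cross y-line → (5,3), t=0.7765
    cross y-line → (5,4), t=1.8117
    cross x-line → (6,4), t=2.1250 (wall)
  → r_4 = 2.1250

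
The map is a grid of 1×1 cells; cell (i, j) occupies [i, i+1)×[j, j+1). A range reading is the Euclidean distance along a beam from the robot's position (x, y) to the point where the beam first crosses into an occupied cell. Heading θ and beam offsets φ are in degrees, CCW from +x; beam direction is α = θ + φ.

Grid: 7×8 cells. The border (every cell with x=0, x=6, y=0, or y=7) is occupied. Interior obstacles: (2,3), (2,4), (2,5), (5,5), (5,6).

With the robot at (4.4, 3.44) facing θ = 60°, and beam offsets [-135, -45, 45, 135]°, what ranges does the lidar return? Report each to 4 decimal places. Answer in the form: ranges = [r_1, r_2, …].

beam 1: φ=-135°, α=285°
  dir = (cos 285°, sin 285°) = (0.2588, -0.9659); from cell (4,3)
  next x-line at t=2.3182, next y-line at t=0.4555; Δt_x=3.8637, Δt_y=1.0353
    y: enter (4,2) at t=0.4555
    y: enter (4,1) at t=1.4908
    x: enter (5,1) at t=2.3182
    y: enter (5,0) at t=2.5261 ← occupied
  → r_1 = 2.5261
beam 2: φ=-45°, α=15°
  dir = (cos 15°, sin 15°) = (0.9659, 0.2588); from cell (4,3)
  next x-line at t=0.6212, next y-line at t=2.1637; Δt_x=1.0353, Δt_y=3.8637
    x: enter (5,3) at t=0.6212
    x: enter (6,3) at t=1.6564 ← occupied
  → r_2 = 1.6564
beam 3: φ=45°, α=105°
  dir = (cos 105°, sin 105°) = (-0.2588, 0.9659); from cell (4,3)
  next x-line at t=1.5455, next y-line at t=0.5798; Δt_x=3.8637, Δt_y=1.0353
    y: enter (4,4) at t=0.5798
    x: enter (3,4) at t=1.5455
    y: enter (3,5) at t=1.6150
    y: enter (3,6) at t=2.6503
    y: enter (3,7) at t=3.6856 ← occupied
  → r_3 = 3.6856
beam 4: φ=135°, α=195°
  dir = (cos 195°, sin 195°) = (-0.9659, -0.2588); from cell (4,3)
  next x-line at t=0.4141, next y-line at t=1.7000; Δt_x=1.0353, Δt_y=3.8637
    x: enter (3,3) at t=0.4141
    x: enter (2,3) at t=1.4494 ← occupied
  → r_4 = 1.4494

ranges = [2.5261, 1.6564, 3.6856, 1.4494]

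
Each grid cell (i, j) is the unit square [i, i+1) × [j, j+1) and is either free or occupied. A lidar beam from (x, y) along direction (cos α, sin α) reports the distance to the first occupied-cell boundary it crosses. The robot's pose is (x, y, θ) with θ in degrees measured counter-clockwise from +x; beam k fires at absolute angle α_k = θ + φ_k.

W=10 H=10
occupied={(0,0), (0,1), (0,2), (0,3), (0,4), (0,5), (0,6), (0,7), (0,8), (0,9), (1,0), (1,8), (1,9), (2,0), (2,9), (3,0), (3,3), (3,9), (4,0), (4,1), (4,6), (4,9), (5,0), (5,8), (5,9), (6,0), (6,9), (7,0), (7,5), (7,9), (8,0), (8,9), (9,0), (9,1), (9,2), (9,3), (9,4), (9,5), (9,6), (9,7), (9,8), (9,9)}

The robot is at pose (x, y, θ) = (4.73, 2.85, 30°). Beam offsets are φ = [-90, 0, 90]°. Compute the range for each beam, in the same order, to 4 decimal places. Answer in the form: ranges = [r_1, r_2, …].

beam 1: φ=-90°, α=300°
  cosα=0.5000 sinα=-0.8660 | (4,2) | tMaxX 0.5400 tMaxY 0.9815 | tΔX 2.0000 tΔY 1.1547
    t=0.5400 [x] (5,2)
    t=0.9815 [y] (5,1)
    t=2.1362 [y] (5,0) — stop
  → r_1 = 2.1362
beam 2: φ=0°, α=30°
  cosα=0.8660 sinα=0.5000 | (4,2) | tMaxX 0.3118 tMaxY 0.3000 | tΔX 1.1547 tΔY 2.0000
    t=0.3000 [y] (4,3)
    t=0.3118 [x] (5,3)
    t=1.4665 [x] (6,3)
    t=2.3000 [y] (6,4)
    t=2.6212 [x] (7,4)
    t=3.7759 [x] (8,4)
    t=4.3000 [y] (8,5)
    t=4.9306 [x] (9,5) — stop
  → r_2 = 4.9306
beam 3: φ=90°, α=120°
  cosα=-0.5000 sinα=0.8660 | (4,2) | tMaxX 1.4600 tMaxY 0.1732 | tΔX 2.0000 tΔY 1.1547
    t=0.1732 [y] (4,3)
    t=1.3279 [y] (4,4)
    t=1.4600 [x] (3,4)
    t=2.4826 [y] (3,5)
    t=3.4600 [x] (2,5)
    t=3.6373 [y] (2,6)
    t=4.7920 [y] (2,7)
    t=5.4600 [x] (1,7)
    t=5.9467 [y] (1,8) — stop
  → r_3 = 5.9467

ranges = [2.1362, 4.9306, 5.9467]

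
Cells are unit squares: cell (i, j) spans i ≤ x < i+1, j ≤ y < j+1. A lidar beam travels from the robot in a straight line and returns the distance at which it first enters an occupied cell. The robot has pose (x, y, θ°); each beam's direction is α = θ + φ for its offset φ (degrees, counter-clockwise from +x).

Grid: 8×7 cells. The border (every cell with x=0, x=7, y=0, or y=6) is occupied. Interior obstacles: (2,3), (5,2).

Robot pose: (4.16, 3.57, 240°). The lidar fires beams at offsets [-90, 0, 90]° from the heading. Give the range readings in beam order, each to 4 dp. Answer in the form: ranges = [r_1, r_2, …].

beam 1: φ=-90°, α=150°
  direction (-0.8660, 0.5000); cell (4,3); t to first gridline: x 0.1848, y 0.8600 (then +1.1547 / +2.0000)
    (3,3) via x @ 0.1848
    (3,4) via y @ 0.8600
    (2,4) via x @ 1.3395
    (1,4) via x @ 2.4942
    (1,5) via y @ 2.8600
    (0,5) via x @ 3.6489  # hit
  → r_1 = 3.6489
beam 2: φ=0°, α=240°
  direction (-0.5000, -0.8660); cell (4,3); t to first gridline: x 0.3200, y 0.6582 (then +2.0000 / +1.1547)
    (3,3) via x @ 0.3200
    (3,2) via y @ 0.6582
    (3,1) via y @ 1.8129
    (2,1) via x @ 2.3200
    (2,0) via y @ 2.9676  # hit
  → r_2 = 2.9676
beam 3: φ=90°, α=330°
  direction (0.8660, -0.5000); cell (4,3); t to first gridline: x 0.9699, y 1.1400 (then +1.1547 / +2.0000)
    (5,3) via x @ 0.9699
    (5,2) via y @ 1.1400  # hit
  → r_3 = 1.1400

ranges = [3.6489, 2.9676, 1.1400]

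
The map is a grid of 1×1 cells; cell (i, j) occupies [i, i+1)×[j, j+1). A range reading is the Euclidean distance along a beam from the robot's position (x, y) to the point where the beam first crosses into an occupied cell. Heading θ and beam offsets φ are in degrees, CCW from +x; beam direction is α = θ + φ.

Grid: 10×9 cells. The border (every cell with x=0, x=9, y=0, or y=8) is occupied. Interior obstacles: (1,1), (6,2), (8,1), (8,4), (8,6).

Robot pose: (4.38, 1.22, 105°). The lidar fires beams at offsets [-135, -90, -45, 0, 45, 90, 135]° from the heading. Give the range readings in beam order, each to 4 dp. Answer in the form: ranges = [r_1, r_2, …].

ranges = [0.4400, 4.7830, 7.8289, 7.0192, 3.9029, 0.8500, 0.2540]

beam 1: φ=-135°, α=330°
  d=(0.8660,-0.5000)  start (4,1)  tX=0.7159 tY=0.4400  stride 1/|dx|=1.1547 1/|dy|=2.0000
    cross y-line → (4,0), t=0.4400 (wall)
  → r_1 = 0.4400
beam 2: φ=-90°, α=15°
  d=(0.9659,0.2588)  start (4,1)  tX=0.6419 tY=3.0137  stride 1/|dx|=1.0353 1/|dy|=3.8637
    cross x-line → (5,1), t=0.6419
    cross x-line → (6,1), t=1.6771
    cross x-line → (7,1), t=2.7124
    cross y-line → (7,2), t=3.0137
    cross x-line → (8,2), t=3.7477
    cross x-line → (9,2), t=4.7830 (wall)
  → r_2 = 4.7830
beam 3: φ=-45°, α=60°
  d=(0.5000,0.8660)  start (4,1)  tX=1.2400 tY=0.9007  stride 1/|dx|=2.0000 1/|dy|=1.1547
    cross y-line → (4,2), t=0.9007
    cross x-line → (5,2), t=1.2400
    cross y-line → (5,3), t=2.0554
    cross y-line → (5,4), t=3.2101
    cross x-line → (6,4), t=3.2400
    cross y-line → (6,5), t=4.3648
    cross x-line → (7,5), t=5.2400
    cross y-line → (7,6), t=5.5195
    cross y-line → (7,7), t=6.6742
    cross x-line → (8,7), t=7.2400
    cross y-line → (8,8), t=7.8289 (wall)
  → r_3 = 7.8289
beam 4: φ=0°, α=105°
  d=(-0.2588,0.9659)  start (4,1)  tX=1.4682 tY=0.8075  stride 1/|dx|=3.8637 1/|dy|=1.0353
    cross y-line → (4,2), t=0.8075
    cross x-line → (3,2), t=1.4682
    cross y-line → (3,3), t=1.8428
    cross y-line → (3,4), t=2.8781
    cross y-line → (3,5), t=3.9133
    cross y-line → (3,6), t=4.9486
    cross x-line → (2,6), t=5.3319
    cross y-line → (2,7), t=5.9839
    cross y-line → (2,8), t=7.0192 (wall)
  → r_4 = 7.0192
beam 5: φ=45°, α=150°
  d=(-0.8660,0.5000)  start (4,1)  tX=0.4388 tY=1.5600  stride 1/|dx|=1.1547 1/|dy|=2.0000
    cross x-line → (3,1), t=0.4388
    cross y-line → (3,2), t=1.5600
    cross x-line → (2,2), t=1.5935
    cross x-line → (1,2), t=2.7482
    cross y-line → (1,3), t=3.5600
    cross x-line → (0,3), t=3.9029 (wall)
  → r_5 = 3.9029
beam 6: φ=90°, α=195°
  d=(-0.9659,-0.2588)  start (4,1)  tX=0.3934 tY=0.8500  stride 1/|dx|=1.0353 1/|dy|=3.8637
    cross x-line → (3,1), t=0.3934
    cross y-line → (3,0), t=0.8500 (wall)
  → r_6 = 0.8500
beam 7: φ=135°, α=240°
  d=(-0.5000,-0.8660)  start (4,1)  tX=0.7600 tY=0.2540  stride 1/|dx|=2.0000 1/|dy|=1.1547
    cross y-line → (4,0), t=0.2540 (wall)
  → r_7 = 0.2540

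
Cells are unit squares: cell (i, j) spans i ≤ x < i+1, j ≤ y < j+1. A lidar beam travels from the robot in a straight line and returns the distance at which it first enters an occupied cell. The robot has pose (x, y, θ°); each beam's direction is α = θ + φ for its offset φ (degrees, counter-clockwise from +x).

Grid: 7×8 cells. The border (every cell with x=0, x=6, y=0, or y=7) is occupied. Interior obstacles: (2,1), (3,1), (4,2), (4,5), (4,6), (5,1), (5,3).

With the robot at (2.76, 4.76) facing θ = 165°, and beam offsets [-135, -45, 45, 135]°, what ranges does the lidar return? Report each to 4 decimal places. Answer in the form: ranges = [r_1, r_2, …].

beam 1: φ=-135°, α=30°
  dir = (cos 30°, sin 30°) = (0.8660, 0.5000); from cell (2,4)
  next x-line at t=0.2771, next y-line at t=0.4800; Δt_x=1.1547, Δt_y=2.0000
    x: enter (3,4) at t=0.2771
    y: enter (3,5) at t=0.4800
    x: enter (4,5) at t=1.4318 ← occupied
  → r_1 = 1.4318
beam 2: φ=-45°, α=120°
  dir = (cos 120°, sin 120°) = (-0.5000, 0.8660); from cell (2,4)
  next x-line at t=1.5200, next y-line at t=0.2771; Δt_x=2.0000, Δt_y=1.1547
    y: enter (2,5) at t=0.2771
    y: enter (2,6) at t=1.4318
    x: enter (1,6) at t=1.5200
    y: enter (1,7) at t=2.5865 ← occupied
  → r_2 = 2.5865
beam 3: φ=45°, α=210°
  dir = (cos 210°, sin 210°) = (-0.8660, -0.5000); from cell (2,4)
  next x-line at t=0.8776, next y-line at t=1.5200; Δt_x=1.1547, Δt_y=2.0000
    x: enter (1,4) at t=0.8776
    y: enter (1,3) at t=1.5200
    x: enter (0,3) at t=2.0323 ← occupied
  → r_3 = 2.0323
beam 4: φ=135°, α=300°
  dir = (cos 300°, sin 300°) = (0.5000, -0.8660); from cell (2,4)
  next x-line at t=0.4800, next y-line at t=0.8776; Δt_x=2.0000, Δt_y=1.1547
    x: enter (3,4) at t=0.4800
    y: enter (3,3) at t=0.8776
    y: enter (3,2) at t=2.0323
    x: enter (4,2) at t=2.4800 ← occupied
  → r_4 = 2.4800

ranges = [1.4318, 2.5865, 2.0323, 2.4800]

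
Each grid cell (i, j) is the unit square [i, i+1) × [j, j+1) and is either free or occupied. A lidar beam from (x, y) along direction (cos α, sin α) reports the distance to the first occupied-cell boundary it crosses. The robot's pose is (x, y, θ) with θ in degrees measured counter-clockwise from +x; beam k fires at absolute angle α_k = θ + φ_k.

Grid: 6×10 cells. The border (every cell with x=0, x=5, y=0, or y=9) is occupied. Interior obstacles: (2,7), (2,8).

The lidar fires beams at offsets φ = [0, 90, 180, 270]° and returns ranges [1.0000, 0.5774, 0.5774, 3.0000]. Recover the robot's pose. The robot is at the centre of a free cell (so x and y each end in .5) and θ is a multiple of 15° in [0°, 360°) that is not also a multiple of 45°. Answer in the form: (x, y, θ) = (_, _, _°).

Enumerate (i+0.5, j+0.5, θ) over the 30 free cells and 16 admissible headings. For each, cast all 4 beams and compare to the given ranges.
  (3.5, 6.5, 75°): beam 1 = 2.5882 ≠ 1.0000 ✗
  (4.5, 4.5, 60°): beam 2 = 4.0415 ≠ 0.5774 ✗
  (3.5, 3.5, 330°): beam 1 = 1.7321 ≠ 1.0000 ✗
  (1.5, 5.5, 105°): beam 1 = 1.9319 ≠ 1.0000 ✗
  …
  (3.5, 8.5, 30°): r_1=1.0000, r_2=0.5774, r_3=0.5774, r_4=3.0000 — all match ✓
Only this pose fits every beam.

(x, y, θ) = (3.5, 8.5, 30°)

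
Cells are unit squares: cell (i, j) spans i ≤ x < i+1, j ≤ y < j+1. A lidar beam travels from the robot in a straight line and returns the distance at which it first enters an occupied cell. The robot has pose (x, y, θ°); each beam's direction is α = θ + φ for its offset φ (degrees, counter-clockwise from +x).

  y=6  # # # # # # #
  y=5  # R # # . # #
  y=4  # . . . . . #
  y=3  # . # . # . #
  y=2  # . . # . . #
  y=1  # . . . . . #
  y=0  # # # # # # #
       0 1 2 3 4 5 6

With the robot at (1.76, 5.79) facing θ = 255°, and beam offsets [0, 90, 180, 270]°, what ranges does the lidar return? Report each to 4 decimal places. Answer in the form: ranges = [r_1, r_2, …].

ranges = [2.9364, 0.2485, 0.2174, 0.7868]

beam 1: φ=0°, α=255°
  direction (-0.2588, -0.9659); cell (1,5); t to first gridline: x 2.9364, y 0.8179 (then +3.8637 / +1.0353)
    (1,4) via y @ 0.8179
    (1,3) via y @ 1.8531
    (1,2) via y @ 2.8884
    (0,2) via x @ 2.9364  # hit
  → r_1 = 2.9364
beam 2: φ=90°, α=345°
  direction (0.9659, -0.2588); cell (1,5); t to first gridline: x 0.2485, y 3.0523 (then +1.0353 / +3.8637)
    (2,5) via x @ 0.2485  # hit
  → r_2 = 0.2485
beam 3: φ=180°, α=75°
  direction (0.2588, 0.9659); cell (1,5); t to first gridline: x 0.9273, y 0.2174 (then +3.8637 / +1.0353)
    (1,6) via y @ 0.2174  # hit
  → r_3 = 0.2174
beam 4: φ=270°, α=165°
  direction (-0.9659, 0.2588); cell (1,5); t to first gridline: x 0.7868, y 0.8114 (then +1.0353 / +3.8637)
    (0,5) via x @ 0.7868  # hit
  → r_4 = 0.7868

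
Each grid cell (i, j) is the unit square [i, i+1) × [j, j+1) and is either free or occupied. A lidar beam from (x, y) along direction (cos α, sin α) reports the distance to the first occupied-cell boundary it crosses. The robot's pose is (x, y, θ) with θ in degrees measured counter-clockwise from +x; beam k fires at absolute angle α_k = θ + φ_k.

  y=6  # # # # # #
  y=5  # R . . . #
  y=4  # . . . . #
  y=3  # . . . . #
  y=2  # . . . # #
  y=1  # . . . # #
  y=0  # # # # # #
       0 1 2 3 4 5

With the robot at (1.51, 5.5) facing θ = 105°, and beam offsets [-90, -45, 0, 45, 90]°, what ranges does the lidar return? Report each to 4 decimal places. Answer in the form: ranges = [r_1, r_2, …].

ranges = [1.9319, 0.5774, 0.5176, 0.5889, 0.5280]

beam 1: φ=-90°, α=15°
  d=(0.9659,0.2588)  start (1,5)  tX=0.5073 tY=1.9319  stride 1/|dx|=1.0353 1/|dy|=3.8637
    cross x-line → (2,5), t=0.5073
    cross x-line → (3,5), t=1.5426
    cross y-line → (3,6), t=1.9319 (wall)
  → r_1 = 1.9319
beam 2: φ=-45°, α=60°
  d=(0.5000,0.8660)  start (1,5)  tX=0.9800 tY=0.5774  stride 1/|dx|=2.0000 1/|dy|=1.1547
    cross y-line → (1,6), t=0.5774 (wall)
  → r_2 = 0.5774
beam 3: φ=0°, α=105°
  d=(-0.2588,0.9659)  start (1,5)  tX=1.9705 tY=0.5176  stride 1/|dx|=3.8637 1/|dy|=1.0353
    cross y-line → (1,6), t=0.5176 (wall)
  → r_3 = 0.5176
beam 4: φ=45°, α=150°
  d=(-0.8660,0.5000)  start (1,5)  tX=0.5889 tY=1.0000  stride 1/|dx|=1.1547 1/|dy|=2.0000
    cross x-line → (0,5), t=0.5889 (wall)
  → r_4 = 0.5889
beam 5: φ=90°, α=195°
  d=(-0.9659,-0.2588)  start (1,5)  tX=0.5280 tY=1.9319  stride 1/|dx|=1.0353 1/|dy|=3.8637
    cross x-line → (0,5), t=0.5280 (wall)
  → r_5 = 0.5280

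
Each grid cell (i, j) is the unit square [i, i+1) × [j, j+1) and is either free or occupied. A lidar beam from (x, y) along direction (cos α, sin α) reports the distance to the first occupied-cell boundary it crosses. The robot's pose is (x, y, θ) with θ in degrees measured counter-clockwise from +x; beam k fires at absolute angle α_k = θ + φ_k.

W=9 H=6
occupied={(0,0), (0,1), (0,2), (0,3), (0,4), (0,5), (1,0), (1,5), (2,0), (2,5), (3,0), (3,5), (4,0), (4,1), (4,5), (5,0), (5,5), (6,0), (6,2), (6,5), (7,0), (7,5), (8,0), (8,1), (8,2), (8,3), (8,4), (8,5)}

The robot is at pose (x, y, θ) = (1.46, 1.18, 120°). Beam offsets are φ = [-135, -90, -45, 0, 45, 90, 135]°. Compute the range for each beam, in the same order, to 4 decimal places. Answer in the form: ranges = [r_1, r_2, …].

beam 1: φ=-135°, α=345°
  direction (0.9659, -0.2588); cell (1,1); t to first gridline: x 0.5590, y 0.6955 (then +1.0353 / +3.8637)
    (2,1) via x @ 0.5590
    (2,0) via y @ 0.6955  # hit
  → r_1 = 0.6955
beam 2: φ=-90°, α=30°
  direction (0.8660, 0.5000); cell (1,1); t to first gridline: x 0.6235, y 1.6400 (then +1.1547 / +2.0000)
    (2,1) via x @ 0.6235
    (2,2) via y @ 1.6400
    (3,2) via x @ 1.7782
    (4,2) via x @ 2.9329
    (4,3) via y @ 3.6400
    (5,3) via x @ 4.0876
    (6,3) via x @ 5.2423
    (6,4) via y @ 5.6400
    (7,4) via x @ 6.3970
    (8,4) via x @ 7.5517  # hit
  → r_2 = 7.5517
beam 3: φ=-45°, α=75°
  direction (0.2588, 0.9659); cell (1,1); t to first gridline: x 2.0864, y 0.8489 (then +3.8637 / +1.0353)
    (1,2) via y @ 0.8489
    (1,3) via y @ 1.8842
    (2,3) via x @ 2.0864
    (2,4) via y @ 2.9195
    (2,5) via y @ 3.9548  # hit
  → r_3 = 3.9548
beam 4: φ=0°, α=120°
  direction (-0.5000, 0.8660); cell (1,1); t to first gridline: x 0.9200, y 0.9469 (then +2.0000 / +1.1547)
    (0,1) via x @ 0.9200  # hit
  → r_4 = 0.9200
beam 5: φ=45°, α=165°
  direction (-0.9659, 0.2588); cell (1,1); t to first gridline: x 0.4762, y 3.1682 (then +1.0353 / +3.8637)
    (0,1) via x @ 0.4762  # hit
  → r_5 = 0.4762
beam 6: φ=90°, α=210°
  direction (-0.8660, -0.5000); cell (1,1); t to first gridline: x 0.5312, y 0.3600 (then +1.1547 / +2.0000)
    (1,0) via y @ 0.3600  # hit
  → r_6 = 0.3600
beam 7: φ=135°, α=255°
  direction (-0.2588, -0.9659); cell (1,1); t to first gridline: x 1.7773, y 0.1863 (then +3.8637 / +1.0353)
    (1,0) via y @ 0.1863  # hit
  → r_7 = 0.1863

ranges = [0.6955, 7.5517, 3.9548, 0.9200, 0.4762, 0.3600, 0.1863]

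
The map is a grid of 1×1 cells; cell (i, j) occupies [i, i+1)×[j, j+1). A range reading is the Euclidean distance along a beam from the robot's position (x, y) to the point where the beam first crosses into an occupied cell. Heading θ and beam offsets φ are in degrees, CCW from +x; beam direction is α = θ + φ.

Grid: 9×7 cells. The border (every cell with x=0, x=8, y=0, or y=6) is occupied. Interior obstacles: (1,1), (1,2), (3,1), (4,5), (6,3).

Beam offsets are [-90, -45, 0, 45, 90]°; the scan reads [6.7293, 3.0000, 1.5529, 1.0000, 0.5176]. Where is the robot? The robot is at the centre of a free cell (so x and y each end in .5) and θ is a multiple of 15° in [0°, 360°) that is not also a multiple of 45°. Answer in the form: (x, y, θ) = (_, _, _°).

(x, y, θ) = (7.5, 2.5, 255°)

Enumerate (i+0.5, j+0.5, θ) over the 30 free cells and 16 admissible headings. For each, cast all 5 beams and compare to the given ranges.
  (4.5, 1.5, 105°): beam 1 = 3.6235 ≠ 6.7293 ✗
  (7.5, 4.5, 15°): beam 1 = 1.9319 ≠ 6.7293 ✗
  (4.5, 4.5, 15°): beam 1 = 3.6235 ≠ 6.7293 ✗
  (5.5, 3.5, 300°): beam 1 = 4.0415 ≠ 6.7293 ✗
  (7.5, 1.5, 30°): beam 1 = 0.5774 ≠ 6.7293 ✗
  …
  (7.5, 2.5, 255°): r_1=6.7293, r_2=3.0000, r_3=1.5529, r_4=1.0000, r_5=0.5176 — all match ✓
No second candidate reproduces the full scan.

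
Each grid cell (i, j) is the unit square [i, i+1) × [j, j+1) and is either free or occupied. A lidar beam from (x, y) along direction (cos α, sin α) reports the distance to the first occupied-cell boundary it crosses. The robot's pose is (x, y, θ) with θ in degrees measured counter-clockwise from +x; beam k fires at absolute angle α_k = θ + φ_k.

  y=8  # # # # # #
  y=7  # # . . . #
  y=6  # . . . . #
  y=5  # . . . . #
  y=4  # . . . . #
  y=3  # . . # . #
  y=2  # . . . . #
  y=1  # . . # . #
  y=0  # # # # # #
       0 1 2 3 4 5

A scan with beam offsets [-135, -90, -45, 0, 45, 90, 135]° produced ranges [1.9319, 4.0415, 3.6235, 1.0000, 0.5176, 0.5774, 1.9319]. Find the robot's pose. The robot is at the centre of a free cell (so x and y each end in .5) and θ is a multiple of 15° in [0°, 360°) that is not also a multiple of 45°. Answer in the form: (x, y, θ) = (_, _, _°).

(x, y, θ) = (1.5, 4.5, 120°)

Enumerate (i+0.5, j+0.5, θ) over the 25 free cells and 16 admissible headings. For each, cast all 7 beams and compare to the given ranges.
  (4.5, 2.5, 255°): beam 1 = 1.0000 ≠ 1.9319 ✗
  (4.5, 6.5, 165°): beam 1 = 0.5774 ≠ 1.9319 ✗
  (2.5, 2.5, 255°): beam 1 = 3.0000 ≠ 1.9319 ✗
  (2.5, 3.5, 150°): beam 1 = 0.5176 ≠ 1.9319 ✗
  (4.5, 6.5, 210°): beam 1 = 1.5529 ≠ 1.9319 ✗
  …
  (1.5, 4.5, 120°): r_1=1.9319, r_2=4.0415, r_3=3.6235, r_4=1.0000, r_5=0.5176, r_6=0.5774, r_7=1.9319 — all match ✓
Only this pose fits every beam.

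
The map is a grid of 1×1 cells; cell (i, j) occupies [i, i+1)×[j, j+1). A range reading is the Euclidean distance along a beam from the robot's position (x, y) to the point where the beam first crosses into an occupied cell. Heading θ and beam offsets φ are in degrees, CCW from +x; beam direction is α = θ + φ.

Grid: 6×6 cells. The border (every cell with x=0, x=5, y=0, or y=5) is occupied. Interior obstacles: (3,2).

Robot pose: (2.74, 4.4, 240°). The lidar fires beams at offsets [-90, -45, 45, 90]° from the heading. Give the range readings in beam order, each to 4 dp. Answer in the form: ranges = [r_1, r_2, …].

ranges = [1.2000, 1.8014, 1.4494, 2.6096]

beam 1: φ=-90°, α=150°
  direction (-0.8660, 0.5000); cell (2,4); t to first gridline: x 0.8545, y 1.2000 (then +1.1547 / +2.0000)
    (1,4) via x @ 0.8545
    (1,5) via y @ 1.2000  # hit
  → r_1 = 1.2000
beam 2: φ=-45°, α=195°
  direction (-0.9659, -0.2588); cell (2,4); t to first gridline: x 0.7661, y 1.5455 (then +1.0353 / +3.8637)
    (1,4) via x @ 0.7661
    (1,3) via y @ 1.5455
    (0,3) via x @ 1.8014  # hit
  → r_2 = 1.8014
beam 3: φ=45°, α=285°
  direction (0.2588, -0.9659); cell (2,4); t to first gridline: x 1.0046, y 0.4141 (then +3.8637 / +1.0353)
    (2,3) via y @ 0.4141
    (3,3) via x @ 1.0046
    (3,2) via y @ 1.4494  # hit
  → r_3 = 1.4494
beam 4: φ=90°, α=330°
  direction (0.8660, -0.5000); cell (2,4); t to first gridline: x 0.3002, y 0.8000 (then +1.1547 / +2.0000)
    (3,4) via x @ 0.3002
    (3,3) via y @ 0.8000
    (4,3) via x @ 1.4549
    (5,3) via x @ 2.6096  # hit
  → r_4 = 2.6096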